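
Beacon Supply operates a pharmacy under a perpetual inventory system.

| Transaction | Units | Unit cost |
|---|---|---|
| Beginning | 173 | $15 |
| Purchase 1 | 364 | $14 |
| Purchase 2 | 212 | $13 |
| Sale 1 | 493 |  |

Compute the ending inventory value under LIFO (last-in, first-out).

Ending inventory = $3,757

Sale 1 (493) [LIFO — newest first]: 212 @ $13 + 281 @ $14 = $6,690
Ending inventory: 173 @ $15 + 83 @ $14 = $3,757
Check: goods available $10,447 = COGS $6,690 + ending $3,757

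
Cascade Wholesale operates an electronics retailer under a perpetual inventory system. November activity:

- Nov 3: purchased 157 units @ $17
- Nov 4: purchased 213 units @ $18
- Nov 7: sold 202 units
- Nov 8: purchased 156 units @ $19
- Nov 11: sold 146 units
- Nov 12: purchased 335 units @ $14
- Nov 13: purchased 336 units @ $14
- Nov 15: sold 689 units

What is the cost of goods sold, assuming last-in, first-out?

Nov 7, 202 sold [LIFO — newest first]: 202 @ $18 = $3,636
Nov 11, 146 sold [LIFO — newest first]: 146 @ $19 = $2,774
Nov 15, 689 sold [LIFO — newest first]: 336 @ $14 + 335 @ $14 + 10 @ $19 + 8 @ $18 = $9,728
Total COGS = $3,636 + $2,774 + $9,728 = $16,138
Ending inventory: 157 @ $17 + 3 @ $18 = $2,723

COGS = $16,138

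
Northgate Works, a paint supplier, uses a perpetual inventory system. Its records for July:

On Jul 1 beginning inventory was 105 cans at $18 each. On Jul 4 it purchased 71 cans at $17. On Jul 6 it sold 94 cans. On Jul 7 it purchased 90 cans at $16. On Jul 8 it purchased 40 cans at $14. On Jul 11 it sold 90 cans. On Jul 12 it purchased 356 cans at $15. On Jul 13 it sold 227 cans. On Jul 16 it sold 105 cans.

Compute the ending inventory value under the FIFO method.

Ending inventory = $2,190

Jul 6, 94 sold [FIFO — oldest first]: 94 @ $18 = $1,692
Jul 11, 90 sold [FIFO — oldest first]: 11 @ $18 + 71 @ $17 + 8 @ $16 = $1,533
Jul 13, 227 sold [FIFO — oldest first]: 82 @ $16 + 40 @ $14 + 105 @ $15 = $3,447
Jul 16, 105 sold [FIFO — oldest first]: 105 @ $15 = $1,575
Total COGS = $1,692 + $1,533 + $3,447 + $1,575 = $8,247
Ending inventory: 146 @ $15 = $2,190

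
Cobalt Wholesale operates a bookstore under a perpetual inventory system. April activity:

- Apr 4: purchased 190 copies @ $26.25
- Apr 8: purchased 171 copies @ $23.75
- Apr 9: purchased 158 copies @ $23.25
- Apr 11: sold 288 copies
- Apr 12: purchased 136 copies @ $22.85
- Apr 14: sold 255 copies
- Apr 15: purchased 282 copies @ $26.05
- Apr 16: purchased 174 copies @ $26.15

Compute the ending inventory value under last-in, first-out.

Apr 11, 288 sold [LIFO — newest first]: 158 @ $23.25 + 130 @ $23.75 = $6,761.00
Apr 14, 255 sold [LIFO — newest first]: 136 @ $22.85 + 41 @ $23.75 + 78 @ $26.25 = $6,128.85
Total COGS = $6,761.00 + $6,128.85 = $12,889.85
Ending inventory: 112 @ $26.25 + 282 @ $26.05 + 174 @ $26.15 = $14,836.20

Ending inventory = $14,836.20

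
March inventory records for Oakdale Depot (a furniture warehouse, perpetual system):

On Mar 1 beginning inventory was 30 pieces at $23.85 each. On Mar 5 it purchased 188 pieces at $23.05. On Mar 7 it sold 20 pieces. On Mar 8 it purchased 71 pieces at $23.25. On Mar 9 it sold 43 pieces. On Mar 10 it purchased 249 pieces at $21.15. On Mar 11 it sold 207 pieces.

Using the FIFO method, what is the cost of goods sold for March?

COGS = $6,257.90

Mar 7, 20 sold [FIFO — oldest first]: 20 @ $23.85 = $477.00
Mar 9, 43 sold [FIFO — oldest first]: 10 @ $23.85 + 33 @ $23.05 = $999.15
Mar 11, 207 sold [FIFO — oldest first]: 155 @ $23.05 + 52 @ $23.25 = $4,781.75
Total COGS = $477.00 + $999.15 + $4,781.75 = $6,257.90
Ending inventory: 19 @ $23.25 + 249 @ $21.15 = $5,708.10
Check: goods available $11,966.00 = COGS $6,257.90 + ending $5,708.10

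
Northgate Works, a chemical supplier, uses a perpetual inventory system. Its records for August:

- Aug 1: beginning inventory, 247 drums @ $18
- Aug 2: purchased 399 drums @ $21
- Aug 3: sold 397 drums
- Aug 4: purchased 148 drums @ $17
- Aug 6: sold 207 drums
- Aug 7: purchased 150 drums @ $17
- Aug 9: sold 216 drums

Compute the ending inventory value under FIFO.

Aug 3, 397 sold [FIFO — oldest first]: 247 @ $18 + 150 @ $21 = $7,596
Aug 6, 207 sold [FIFO — oldest first]: 207 @ $21 = $4,347
Aug 9, 216 sold [FIFO — oldest first]: 42 @ $21 + 148 @ $17 + 26 @ $17 = $3,840
Total COGS = $7,596 + $4,347 + $3,840 = $15,783
Ending inventory: 124 @ $17 = $2,108
Check: goods available $17,891 = COGS $15,783 + ending $2,108

Ending inventory = $2,108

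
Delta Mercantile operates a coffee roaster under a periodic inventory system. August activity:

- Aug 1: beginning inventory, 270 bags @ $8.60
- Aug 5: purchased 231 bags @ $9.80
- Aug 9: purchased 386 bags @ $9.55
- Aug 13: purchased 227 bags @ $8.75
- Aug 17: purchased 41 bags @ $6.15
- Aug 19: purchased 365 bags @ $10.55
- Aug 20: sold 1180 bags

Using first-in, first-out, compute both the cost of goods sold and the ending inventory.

Aug 20, 1180 sold [FIFO — oldest first]: 270 @ $8.60 + 231 @ $9.80 + 386 @ $9.55 + 227 @ $8.75 + 41 @ $6.15 + 25 @ $10.55 = $10,774.25
Ending inventory: 340 @ $10.55 = $3,587.00

COGS = $10,774.25; ending inventory = $3,587.00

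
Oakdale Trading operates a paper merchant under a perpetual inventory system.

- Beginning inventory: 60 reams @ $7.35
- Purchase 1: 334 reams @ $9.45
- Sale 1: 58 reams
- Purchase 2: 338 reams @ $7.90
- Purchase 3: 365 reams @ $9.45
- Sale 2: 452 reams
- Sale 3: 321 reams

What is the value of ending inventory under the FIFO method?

Sale 1 (58) [FIFO — oldest first]: 58 @ $7.35 = $426.30
Sale 2 (452) [FIFO — oldest first]: 2 @ $7.35 + 334 @ $9.45 + 116 @ $7.90 = $4,087.40
Sale 3 (321) [FIFO — oldest first]: 222 @ $7.90 + 99 @ $9.45 = $2,689.35
Total COGS = $426.30 + $4,087.40 + $2,689.35 = $7,203.05
Ending inventory: 266 @ $9.45 = $2,513.70

Ending inventory = $2,513.70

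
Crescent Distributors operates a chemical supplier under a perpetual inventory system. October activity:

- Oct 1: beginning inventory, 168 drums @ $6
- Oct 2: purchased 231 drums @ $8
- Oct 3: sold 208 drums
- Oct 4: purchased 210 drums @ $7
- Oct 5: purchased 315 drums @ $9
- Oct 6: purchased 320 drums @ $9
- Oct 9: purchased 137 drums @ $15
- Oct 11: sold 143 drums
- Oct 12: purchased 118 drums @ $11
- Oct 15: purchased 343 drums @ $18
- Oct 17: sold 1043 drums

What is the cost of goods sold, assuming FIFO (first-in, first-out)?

Oct 3, 208 sold [FIFO — oldest first]: 168 @ $6 + 40 @ $8 = $1,328
Oct 11, 143 sold [FIFO — oldest first]: 143 @ $8 = $1,144
Oct 17, 1043 sold [FIFO — oldest first]: 48 @ $8 + 210 @ $7 + 315 @ $9 + 320 @ $9 + 137 @ $15 + 13 @ $11 = $9,767
Total COGS = $1,328 + $1,144 + $9,767 = $12,239
Ending inventory: 105 @ $11 + 343 @ $18 = $7,329
Check: goods available $19,568 = COGS $12,239 + ending $7,329

COGS = $12,239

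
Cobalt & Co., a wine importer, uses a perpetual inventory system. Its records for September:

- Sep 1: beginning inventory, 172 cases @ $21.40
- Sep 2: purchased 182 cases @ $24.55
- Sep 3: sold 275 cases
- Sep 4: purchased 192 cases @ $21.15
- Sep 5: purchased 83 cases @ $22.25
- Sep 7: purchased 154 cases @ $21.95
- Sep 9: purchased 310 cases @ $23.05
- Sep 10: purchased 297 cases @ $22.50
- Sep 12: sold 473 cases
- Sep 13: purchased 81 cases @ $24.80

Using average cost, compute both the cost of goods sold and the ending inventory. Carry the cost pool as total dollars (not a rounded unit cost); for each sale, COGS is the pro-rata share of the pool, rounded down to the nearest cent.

After Sep 1: 172 on hand, pool $3,680.80 (≈ $21.4000 each)
After Sep 2: 354 on hand, pool $8,148.90 (≈ $23.0195 each)
Sep 3, sell 275: 275/354 × $8,148.90 → $6,330.36
After Sep 4: 271 on hand, pool $5,879.34 (≈ $21.6950 each)
After Sep 5: 354 on hand, pool $7,726.09 (≈ $21.8251 each)
After Sep 7: 508 on hand, pool $11,106.39 (≈ $21.8630 each)
After Sep 9: 818 on hand, pool $18,251.89 (≈ $22.3128 each)
After Sep 10: 1115 on hand, pool $24,934.39 (≈ $22.3627 each)
Sep 12, sell 473: 473/1115 × $24,934.39 → $10,577.54
After Sep 13: 723 on hand, pool $16,365.65 (≈ $22.6358 each)
Total COGS = $6,330.36 + $10,577.54 = $16,907.90
Ending inventory (cost pool remaining) = $16,365.65
Check: goods available $33,273.55 = COGS $16,907.90 + ending $16,365.65

COGS = $16,907.90; ending inventory = $16,365.65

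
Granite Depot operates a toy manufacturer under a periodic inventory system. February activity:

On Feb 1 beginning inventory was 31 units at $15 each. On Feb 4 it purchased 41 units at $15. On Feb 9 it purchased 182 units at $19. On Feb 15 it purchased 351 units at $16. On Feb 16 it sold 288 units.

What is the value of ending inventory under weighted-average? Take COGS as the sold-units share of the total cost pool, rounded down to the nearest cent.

Ending inventory = $5,320.37

Feb 16, sell 288: 288/605 × $10,154.00 → $4,833.63
Ending inventory (cost pool remaining) = $5,320.37
Check: goods available $10,154.00 = COGS $4,833.63 + ending $5,320.37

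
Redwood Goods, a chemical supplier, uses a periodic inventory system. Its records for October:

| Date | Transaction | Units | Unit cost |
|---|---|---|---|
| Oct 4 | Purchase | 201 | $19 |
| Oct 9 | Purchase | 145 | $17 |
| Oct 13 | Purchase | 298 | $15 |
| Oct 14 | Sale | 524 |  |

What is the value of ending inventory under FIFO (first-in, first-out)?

Oct 14, 524 sold [FIFO — oldest first]: 201 @ $19 + 145 @ $17 + 178 @ $15 = $8,954
Ending inventory: 120 @ $15 = $1,800
Check: goods available $10,754 = COGS $8,954 + ending $1,800

Ending inventory = $1,800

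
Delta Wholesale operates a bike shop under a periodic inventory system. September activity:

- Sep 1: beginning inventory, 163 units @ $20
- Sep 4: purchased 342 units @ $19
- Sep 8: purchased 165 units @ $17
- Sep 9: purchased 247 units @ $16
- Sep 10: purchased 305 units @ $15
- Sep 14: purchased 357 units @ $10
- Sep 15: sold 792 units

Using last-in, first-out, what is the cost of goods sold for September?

COGS = $10,225

Sep 15, 792 sold [LIFO — newest first]: 357 @ $10 + 305 @ $15 + 130 @ $16 = $10,225
Ending inventory: 163 @ $20 + 342 @ $19 + 165 @ $17 + 117 @ $16 = $14,435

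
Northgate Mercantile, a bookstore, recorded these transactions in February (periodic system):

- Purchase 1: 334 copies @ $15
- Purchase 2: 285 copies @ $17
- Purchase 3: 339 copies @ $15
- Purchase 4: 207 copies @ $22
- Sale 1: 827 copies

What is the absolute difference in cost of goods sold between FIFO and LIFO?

FIFO COGS: 334 @ $15 + 285 @ $17 + 208 @ $15 = $12,975
LIFO COGS: 207 @ $22 + 339 @ $15 + 281 @ $17 = $14,416
Difference = |$12,975 − $14,416| = $1,441

$1,441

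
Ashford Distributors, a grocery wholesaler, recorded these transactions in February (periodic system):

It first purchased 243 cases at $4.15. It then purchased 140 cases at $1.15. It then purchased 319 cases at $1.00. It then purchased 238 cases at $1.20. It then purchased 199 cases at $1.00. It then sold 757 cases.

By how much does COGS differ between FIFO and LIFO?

FIFO COGS: 243 @ $4.15 + 140 @ $1.15 + 319 @ $1.00 + 55 @ $1.20 = $1,554.45
LIFO COGS: 199 @ $1.00 + 238 @ $1.20 + 319 @ $1.00 + 1 @ $1.15 = $804.75
Difference = |$1,554.45 − $804.75| = $749.70

$749.70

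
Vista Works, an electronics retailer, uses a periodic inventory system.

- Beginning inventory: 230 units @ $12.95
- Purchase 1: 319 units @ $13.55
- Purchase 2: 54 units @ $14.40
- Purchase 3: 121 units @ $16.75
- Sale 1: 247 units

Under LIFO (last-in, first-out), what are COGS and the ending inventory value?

COGS = $3,779.95; ending inventory = $6,325.35

Sale 1 (247) [LIFO — newest first]: 121 @ $16.75 + 54 @ $14.40 + 72 @ $13.55 = $3,779.95
Ending inventory: 230 @ $12.95 + 247 @ $13.55 = $6,325.35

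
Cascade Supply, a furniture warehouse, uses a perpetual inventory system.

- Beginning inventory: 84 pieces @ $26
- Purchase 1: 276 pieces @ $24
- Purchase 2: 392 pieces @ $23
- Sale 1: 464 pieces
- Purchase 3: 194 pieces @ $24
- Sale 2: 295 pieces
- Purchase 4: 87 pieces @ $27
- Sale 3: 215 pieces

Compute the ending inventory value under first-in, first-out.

Sale 1 (464) [FIFO — oldest first]: 84 @ $26 + 276 @ $24 + 104 @ $23 = $11,200
Sale 2 (295) [FIFO — oldest first]: 288 @ $23 + 7 @ $24 = $6,792
Sale 3 (215) [FIFO — oldest first]: 187 @ $24 + 28 @ $27 = $5,244
Total COGS = $11,200 + $6,792 + $5,244 = $23,236
Ending inventory: 59 @ $27 = $1,593

Ending inventory = $1,593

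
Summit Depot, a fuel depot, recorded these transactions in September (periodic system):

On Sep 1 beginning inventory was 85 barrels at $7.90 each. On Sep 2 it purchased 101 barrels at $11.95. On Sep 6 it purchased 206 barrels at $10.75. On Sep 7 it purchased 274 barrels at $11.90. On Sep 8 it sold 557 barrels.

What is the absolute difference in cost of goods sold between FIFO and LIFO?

$338.80

FIFO COGS: 85 @ $7.90 + 101 @ $11.95 + 206 @ $10.75 + 165 @ $11.90 = $6,056.45
LIFO COGS: 274 @ $11.90 + 206 @ $10.75 + 77 @ $11.95 = $6,395.25
Difference = |$6,056.45 − $6,395.25| = $338.80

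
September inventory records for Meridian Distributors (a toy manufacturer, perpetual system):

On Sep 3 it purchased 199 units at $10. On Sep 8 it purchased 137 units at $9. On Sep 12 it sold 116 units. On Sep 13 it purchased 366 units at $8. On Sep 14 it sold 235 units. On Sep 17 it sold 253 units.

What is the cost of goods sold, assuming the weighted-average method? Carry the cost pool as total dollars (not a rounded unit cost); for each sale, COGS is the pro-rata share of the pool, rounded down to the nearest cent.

After Sep 3: 199 on hand, pool $1,990.00 (≈ $10.0000 each)
After Sep 8: 336 on hand, pool $3,223.00 (≈ $9.5923 each)
Sep 12, sell 116: 116/336 × $3,223.00 → $1,112.70
After Sep 13: 586 on hand, pool $5,038.30 (≈ $8.5978 each)
Sep 14, sell 235: 235/586 × $5,038.30 → $2,020.47
Sep 17, sell 253: 253/351 × $3,017.83 → $2,175.24
Total COGS = $1,112.70 + $2,020.47 + $2,175.24 = $5,308.41
Ending inventory (cost pool remaining) = $842.59
Check: goods available $6,151.00 = COGS $5,308.41 + ending $842.59

COGS = $5,308.41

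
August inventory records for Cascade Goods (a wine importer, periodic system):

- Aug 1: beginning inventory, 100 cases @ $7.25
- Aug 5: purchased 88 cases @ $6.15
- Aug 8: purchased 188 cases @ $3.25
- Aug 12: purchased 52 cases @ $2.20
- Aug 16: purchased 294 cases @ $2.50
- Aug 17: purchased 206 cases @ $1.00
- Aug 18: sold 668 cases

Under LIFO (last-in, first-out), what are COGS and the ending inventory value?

Aug 18, 668 sold [LIFO — newest first]: 206 @ $1.00 + 294 @ $2.50 + 52 @ $2.20 + 116 @ $3.25 = $1,432.40
Ending inventory: 100 @ $7.25 + 88 @ $6.15 + 72 @ $3.25 = $1,500.20

COGS = $1,432.40; ending inventory = $1,500.20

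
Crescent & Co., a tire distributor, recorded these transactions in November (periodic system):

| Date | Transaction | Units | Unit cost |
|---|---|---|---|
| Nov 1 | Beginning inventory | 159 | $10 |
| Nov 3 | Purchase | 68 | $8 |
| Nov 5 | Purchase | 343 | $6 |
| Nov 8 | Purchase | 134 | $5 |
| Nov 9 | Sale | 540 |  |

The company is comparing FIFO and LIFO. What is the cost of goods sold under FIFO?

FIFO COGS: 159 @ $10 + 68 @ $8 + 313 @ $6 = $4,012
LIFO COGS: 134 @ $5 + 343 @ $6 + 63 @ $8 = $3,232

COGS = $4,012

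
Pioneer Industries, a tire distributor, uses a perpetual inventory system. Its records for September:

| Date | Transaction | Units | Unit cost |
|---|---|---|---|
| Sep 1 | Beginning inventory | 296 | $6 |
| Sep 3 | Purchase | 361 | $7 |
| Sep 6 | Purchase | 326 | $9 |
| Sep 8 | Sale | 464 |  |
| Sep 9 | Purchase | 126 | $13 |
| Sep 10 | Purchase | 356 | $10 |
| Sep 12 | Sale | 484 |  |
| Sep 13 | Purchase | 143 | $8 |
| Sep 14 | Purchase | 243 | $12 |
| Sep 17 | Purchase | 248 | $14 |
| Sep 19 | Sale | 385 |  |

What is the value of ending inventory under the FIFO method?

Ending inventory = $8,852

Sep 8, 464 sold [FIFO — oldest first]: 296 @ $6 + 168 @ $7 = $2,952
Sep 12, 484 sold [FIFO — oldest first]: 193 @ $7 + 291 @ $9 = $3,970
Sep 19, 385 sold [FIFO — oldest first]: 35 @ $9 + 126 @ $13 + 224 @ $10 = $4,193
Total COGS = $2,952 + $3,970 + $4,193 = $11,115
Ending inventory: 132 @ $10 + 143 @ $8 + 243 @ $12 + 248 @ $14 = $8,852
Check: goods available $19,967 = COGS $11,115 + ending $8,852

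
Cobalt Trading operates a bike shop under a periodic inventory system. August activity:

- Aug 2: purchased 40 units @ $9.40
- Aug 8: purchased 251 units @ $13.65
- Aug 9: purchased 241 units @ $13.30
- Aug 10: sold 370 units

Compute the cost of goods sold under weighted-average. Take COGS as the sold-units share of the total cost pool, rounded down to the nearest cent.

Aug 10, sell 370: 370/532 × $7,007.45 → $4,873.60
Ending inventory (cost pool remaining) = $2,133.85
Check: goods available $7,007.45 = COGS $4,873.60 + ending $2,133.85

COGS = $4,873.60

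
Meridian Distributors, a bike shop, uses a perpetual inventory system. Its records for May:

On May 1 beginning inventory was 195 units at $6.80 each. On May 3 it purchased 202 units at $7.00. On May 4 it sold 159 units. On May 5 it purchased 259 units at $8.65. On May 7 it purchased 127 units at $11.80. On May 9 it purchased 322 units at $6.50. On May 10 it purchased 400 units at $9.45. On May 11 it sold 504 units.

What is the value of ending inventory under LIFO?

May 4, 159 sold [LIFO — newest first]: 159 @ $7.00 = $1,113.00
May 11, 504 sold [LIFO — newest first]: 400 @ $9.45 + 104 @ $6.50 = $4,456.00
Total COGS = $1,113.00 + $4,456.00 = $5,569.00
Ending inventory: 195 @ $6.80 + 43 @ $7.00 + 259 @ $8.65 + 127 @ $11.80 + 218 @ $6.50 = $6,782.95
Check: goods available $12,351.95 = COGS $5,569.00 + ending $6,782.95

Ending inventory = $6,782.95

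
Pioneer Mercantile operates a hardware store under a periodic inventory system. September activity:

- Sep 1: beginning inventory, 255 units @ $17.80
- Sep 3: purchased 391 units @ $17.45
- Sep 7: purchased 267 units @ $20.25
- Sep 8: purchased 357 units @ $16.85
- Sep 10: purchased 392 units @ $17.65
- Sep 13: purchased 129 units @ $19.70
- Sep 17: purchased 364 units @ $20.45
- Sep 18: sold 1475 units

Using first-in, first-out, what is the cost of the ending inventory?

Sep 18, 1475 sold [FIFO — oldest first]: 255 @ $17.80 + 391 @ $17.45 + 267 @ $20.25 + 357 @ $16.85 + 205 @ $17.65 = $26,402.40
Ending inventory: 187 @ $17.65 + 129 @ $19.70 + 364 @ $20.45 = $13,285.65

Ending inventory = $13,285.65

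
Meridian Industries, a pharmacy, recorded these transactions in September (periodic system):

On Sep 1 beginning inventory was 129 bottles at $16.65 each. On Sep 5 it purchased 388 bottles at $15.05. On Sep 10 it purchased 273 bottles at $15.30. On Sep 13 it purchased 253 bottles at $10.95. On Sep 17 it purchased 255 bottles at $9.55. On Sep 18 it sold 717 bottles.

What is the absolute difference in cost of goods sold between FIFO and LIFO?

FIFO COGS: 129 @ $16.65 + 388 @ $15.05 + 200 @ $15.30 = $11,047.25
LIFO COGS: 255 @ $9.55 + 253 @ $10.95 + 209 @ $15.30 = $8,403.30
Difference = |$11,047.25 − $8,403.30| = $2,643.95

$2,643.95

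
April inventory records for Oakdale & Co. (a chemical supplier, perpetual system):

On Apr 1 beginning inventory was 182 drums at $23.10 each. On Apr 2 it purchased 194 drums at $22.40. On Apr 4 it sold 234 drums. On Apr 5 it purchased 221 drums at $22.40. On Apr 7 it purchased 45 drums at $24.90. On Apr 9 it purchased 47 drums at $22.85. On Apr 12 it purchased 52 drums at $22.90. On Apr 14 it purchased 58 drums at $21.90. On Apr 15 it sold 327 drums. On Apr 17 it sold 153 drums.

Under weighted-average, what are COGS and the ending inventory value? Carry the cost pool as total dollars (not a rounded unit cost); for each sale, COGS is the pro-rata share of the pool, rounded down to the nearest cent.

COGS = $16,224.75; ending inventory = $1,930.90

After Apr 1: 182 on hand, pool $4,204.20 (≈ $23.1000 each)
After Apr 2: 376 on hand, pool $8,549.80 (≈ $22.7388 each)
Apr 4, sell 234: 234/376 × $8,549.80 → $5,320.88
After Apr 5: 363 on hand, pool $8,179.32 (≈ $22.5326 each)
After Apr 7: 408 on hand, pool $9,299.82 (≈ $22.7937 each)
After Apr 9: 455 on hand, pool $10,373.77 (≈ $22.7995 each)
After Apr 12: 507 on hand, pool $11,564.57 (≈ $22.8098 each)
After Apr 14: 565 on hand, pool $12,834.77 (≈ $22.7164 each)
Apr 15, sell 327: 327/565 × $12,834.77 → $7,428.26
Apr 17, sell 153: 153/238 × $5,406.51 → $3,475.61
Total COGS = $5,320.88 + $7,428.26 + $3,475.61 = $16,224.75
Ending inventory (cost pool remaining) = $1,930.90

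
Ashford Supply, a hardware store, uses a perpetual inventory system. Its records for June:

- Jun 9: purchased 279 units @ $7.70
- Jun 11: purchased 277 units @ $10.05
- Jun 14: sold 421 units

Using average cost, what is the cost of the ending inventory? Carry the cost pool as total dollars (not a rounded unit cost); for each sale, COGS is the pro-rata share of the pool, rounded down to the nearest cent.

After Jun 9: 279 on hand, pool $2,148.30 (≈ $7.7000 each)
After Jun 11: 556 on hand, pool $4,932.15 (≈ $8.8708 each)
Jun 14, sell 421: 421/556 × $4,932.15 → $3,734.59
Ending inventory (cost pool remaining) = $1,197.56
Check: goods available $4,932.15 = COGS $3,734.59 + ending $1,197.56

Ending inventory = $1,197.56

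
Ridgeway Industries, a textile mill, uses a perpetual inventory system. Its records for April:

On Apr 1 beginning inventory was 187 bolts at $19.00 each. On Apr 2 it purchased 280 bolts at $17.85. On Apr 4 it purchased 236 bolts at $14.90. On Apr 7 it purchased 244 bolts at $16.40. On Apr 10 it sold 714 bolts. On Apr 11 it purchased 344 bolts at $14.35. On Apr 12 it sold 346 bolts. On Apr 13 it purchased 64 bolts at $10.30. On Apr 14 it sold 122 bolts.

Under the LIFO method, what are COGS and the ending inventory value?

Apr 10, 714 sold [LIFO — newest first]: 244 @ $16.40 + 236 @ $14.90 + 234 @ $17.85 = $11,694.90
Apr 12, 346 sold [LIFO — newest first]: 344 @ $14.35 + 2 @ $17.85 = $4,972.10
Apr 14, 122 sold [LIFO — newest first]: 64 @ $10.30 + 44 @ $17.85 + 14 @ $19.00 = $1,710.60
Total COGS = $11,694.90 + $4,972.10 + $1,710.60 = $18,377.60
Ending inventory: 173 @ $19.00 = $3,287.00
Check: goods available $21,664.60 = COGS $18,377.60 + ending $3,287.00

COGS = $18,377.60; ending inventory = $3,287.00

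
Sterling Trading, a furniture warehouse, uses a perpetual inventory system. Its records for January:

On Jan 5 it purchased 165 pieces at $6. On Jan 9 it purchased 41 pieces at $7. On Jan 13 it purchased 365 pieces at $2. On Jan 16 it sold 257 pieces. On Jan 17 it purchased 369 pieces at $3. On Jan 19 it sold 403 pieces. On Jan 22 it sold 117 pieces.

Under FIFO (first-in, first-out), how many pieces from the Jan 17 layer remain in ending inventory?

163

Jan 16, 257 sold [FIFO — oldest first]: 165 @ $6 + 41 @ $7 + 51 @ $2 = $1,379
Jan 19, 403 sold [FIFO — oldest first]: 314 @ $2 + 89 @ $3 = $895
Jan 22, 117 sold [FIFO — oldest first]: 117 @ $3 = $351
Total COGS = $1,379 + $895 + $351 = $2,625
Ending inventory: 163 @ $3 = $489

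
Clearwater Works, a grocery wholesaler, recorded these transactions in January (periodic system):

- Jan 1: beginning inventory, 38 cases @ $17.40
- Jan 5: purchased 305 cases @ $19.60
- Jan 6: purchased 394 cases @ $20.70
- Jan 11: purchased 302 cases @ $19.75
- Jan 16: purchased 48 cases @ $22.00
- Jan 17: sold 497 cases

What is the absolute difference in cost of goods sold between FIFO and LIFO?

FIFO COGS: 38 @ $17.40 + 305 @ $19.60 + 154 @ $20.70 = $9,827.00
LIFO COGS: 48 @ $22.00 + 302 @ $19.75 + 147 @ $20.70 = $10,063.40
Difference = |$9,827.00 − $10,063.40| = $236.40

$236.40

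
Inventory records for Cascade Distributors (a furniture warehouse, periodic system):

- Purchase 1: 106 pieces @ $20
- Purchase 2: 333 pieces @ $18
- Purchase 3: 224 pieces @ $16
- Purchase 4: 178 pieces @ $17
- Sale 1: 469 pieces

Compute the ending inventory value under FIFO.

Ending inventory = $6,130

Sale 1 (469) [FIFO — oldest first]: 106 @ $20 + 333 @ $18 + 30 @ $16 = $8,594
Ending inventory: 194 @ $16 + 178 @ $17 = $6,130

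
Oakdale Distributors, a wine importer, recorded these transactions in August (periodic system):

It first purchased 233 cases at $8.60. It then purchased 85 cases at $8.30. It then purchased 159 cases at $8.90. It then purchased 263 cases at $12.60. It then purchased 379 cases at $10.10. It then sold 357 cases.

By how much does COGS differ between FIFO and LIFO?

FIFO COGS: 233 @ $8.60 + 85 @ $8.30 + 39 @ $8.90 = $3,056.40
LIFO COGS: 357 @ $10.10 = $3,605.70
Difference = |$3,056.40 − $3,605.70| = $549.30

$549.30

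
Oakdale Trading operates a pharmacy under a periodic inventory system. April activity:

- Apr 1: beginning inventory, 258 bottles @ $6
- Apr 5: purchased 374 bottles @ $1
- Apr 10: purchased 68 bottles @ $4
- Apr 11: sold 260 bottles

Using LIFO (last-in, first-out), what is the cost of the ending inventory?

Apr 11, 260 sold [LIFO — newest first]: 68 @ $4 + 192 @ $1 = $464
Ending inventory: 258 @ $6 + 182 @ $1 = $1,730

Ending inventory = $1,730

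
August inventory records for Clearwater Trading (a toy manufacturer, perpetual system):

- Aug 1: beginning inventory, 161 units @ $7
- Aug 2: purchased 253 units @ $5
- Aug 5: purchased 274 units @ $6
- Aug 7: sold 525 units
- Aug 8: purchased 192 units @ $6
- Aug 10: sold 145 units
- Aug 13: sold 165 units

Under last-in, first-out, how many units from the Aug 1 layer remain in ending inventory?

Aug 7, 525 sold [LIFO — newest first]: 274 @ $6 + 251 @ $5 = $2,899
Aug 10, 145 sold [LIFO — newest first]: 145 @ $6 = $870
Aug 13, 165 sold [LIFO — newest first]: 47 @ $6 + 2 @ $5 + 116 @ $7 = $1,104
Total COGS = $2,899 + $870 + $1,104 = $4,873
Ending inventory: 45 @ $7 = $315
Check: goods available $5,188 = COGS $4,873 + ending $315

45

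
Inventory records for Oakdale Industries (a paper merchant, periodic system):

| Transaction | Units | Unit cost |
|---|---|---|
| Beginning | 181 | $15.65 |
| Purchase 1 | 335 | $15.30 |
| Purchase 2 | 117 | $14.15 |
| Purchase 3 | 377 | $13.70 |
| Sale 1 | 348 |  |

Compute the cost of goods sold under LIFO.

COGS = $4,767.60

Sale 1 (348) [LIFO — newest first]: 348 @ $13.70 = $4,767.60
Ending inventory: 181 @ $15.65 + 335 @ $15.30 + 117 @ $14.15 + 29 @ $13.70 = $10,011.00
Check: goods available $14,778.60 = COGS $4,767.60 + ending $10,011.00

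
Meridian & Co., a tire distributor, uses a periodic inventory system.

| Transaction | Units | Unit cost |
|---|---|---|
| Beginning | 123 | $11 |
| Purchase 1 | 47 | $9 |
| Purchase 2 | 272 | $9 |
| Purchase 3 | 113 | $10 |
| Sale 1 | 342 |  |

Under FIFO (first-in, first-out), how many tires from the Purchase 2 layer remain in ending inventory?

Sale 1 (342) [FIFO — oldest first]: 123 @ $11 + 47 @ $9 + 172 @ $9 = $3,324
Ending inventory: 100 @ $9 + 113 @ $10 = $2,030
Check: goods available $5,354 = COGS $3,324 + ending $2,030

100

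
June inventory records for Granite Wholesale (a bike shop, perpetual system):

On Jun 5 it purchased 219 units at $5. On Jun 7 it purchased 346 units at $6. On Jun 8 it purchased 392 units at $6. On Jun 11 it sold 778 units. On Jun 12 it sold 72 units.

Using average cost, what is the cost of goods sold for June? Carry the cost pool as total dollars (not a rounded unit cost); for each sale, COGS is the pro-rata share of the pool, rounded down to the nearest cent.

COGS = $4,905.48

After Jun 5: 219 on hand, pool $1,095.00 (≈ $5.0000 each)
After Jun 7: 565 on hand, pool $3,171.00 (≈ $5.6124 each)
After Jun 8: 957 on hand, pool $5,523.00 (≈ $5.7712 each)
Jun 11, sell 778: 778/957 × $5,523.00 → $4,489.96
Jun 12, sell 72: 72/179 × $1,033.04 → $415.52
Total COGS = $4,489.96 + $415.52 = $4,905.48
Ending inventory (cost pool remaining) = $617.52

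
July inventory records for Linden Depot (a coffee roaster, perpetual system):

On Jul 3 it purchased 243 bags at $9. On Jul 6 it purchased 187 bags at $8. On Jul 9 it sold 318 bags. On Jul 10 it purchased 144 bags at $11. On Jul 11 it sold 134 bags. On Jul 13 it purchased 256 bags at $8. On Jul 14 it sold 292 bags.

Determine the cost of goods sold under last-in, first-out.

COGS = $6,541

Jul 9, 318 sold [LIFO — newest first]: 187 @ $8 + 131 @ $9 = $2,675
Jul 11, 134 sold [LIFO — newest first]: 134 @ $11 = $1,474
Jul 14, 292 sold [LIFO — newest first]: 256 @ $8 + 10 @ $11 + 26 @ $9 = $2,392
Total COGS = $2,675 + $1,474 + $2,392 = $6,541
Ending inventory: 86 @ $9 = $774
Check: goods available $7,315 = COGS $6,541 + ending $774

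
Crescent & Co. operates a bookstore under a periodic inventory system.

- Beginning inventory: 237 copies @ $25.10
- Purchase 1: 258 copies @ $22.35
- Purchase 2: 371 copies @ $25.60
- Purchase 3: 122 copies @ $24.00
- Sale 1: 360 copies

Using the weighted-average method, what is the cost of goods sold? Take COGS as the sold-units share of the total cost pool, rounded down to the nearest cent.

Sale 1, sell 360: 360/988 × $24,140.60 → $8,796.17
Ending inventory (cost pool remaining) = $15,344.43

COGS = $8,796.17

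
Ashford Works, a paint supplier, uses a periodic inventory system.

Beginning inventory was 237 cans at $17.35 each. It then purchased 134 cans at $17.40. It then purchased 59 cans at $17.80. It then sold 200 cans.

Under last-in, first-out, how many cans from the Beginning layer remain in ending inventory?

230

Sale 1 (200) [LIFO — newest first]: 59 @ $17.80 + 134 @ $17.40 + 7 @ $17.35 = $3,503.25
Ending inventory: 230 @ $17.35 = $3,990.50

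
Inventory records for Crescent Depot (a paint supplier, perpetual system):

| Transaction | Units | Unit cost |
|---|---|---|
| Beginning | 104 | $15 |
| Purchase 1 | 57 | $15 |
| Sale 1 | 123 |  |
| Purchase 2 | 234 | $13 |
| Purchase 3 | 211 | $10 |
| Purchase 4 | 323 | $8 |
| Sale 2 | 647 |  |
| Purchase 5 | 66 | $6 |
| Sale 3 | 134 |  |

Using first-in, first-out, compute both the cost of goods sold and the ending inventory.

Sale 1 (123) [FIFO — oldest first]: 104 @ $15 + 19 @ $15 = $1,845
Sale 2 (647) [FIFO — oldest first]: 38 @ $15 + 234 @ $13 + 211 @ $10 + 164 @ $8 = $7,034
Sale 3 (134) [FIFO — oldest first]: 134 @ $8 = $1,072
Total COGS = $1,845 + $7,034 + $1,072 = $9,951
Ending inventory: 25 @ $8 + 66 @ $6 = $596

COGS = $9,951; ending inventory = $596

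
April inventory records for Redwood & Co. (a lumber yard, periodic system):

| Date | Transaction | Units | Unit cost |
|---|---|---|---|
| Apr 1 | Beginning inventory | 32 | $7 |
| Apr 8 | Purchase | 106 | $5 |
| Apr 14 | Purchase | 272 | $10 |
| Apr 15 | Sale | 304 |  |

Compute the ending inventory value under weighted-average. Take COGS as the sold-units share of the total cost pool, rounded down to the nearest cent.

Ending inventory = $898.16

Apr 15, sell 304: 304/410 × $3,474.00 → $2,575.84
Ending inventory (cost pool remaining) = $898.16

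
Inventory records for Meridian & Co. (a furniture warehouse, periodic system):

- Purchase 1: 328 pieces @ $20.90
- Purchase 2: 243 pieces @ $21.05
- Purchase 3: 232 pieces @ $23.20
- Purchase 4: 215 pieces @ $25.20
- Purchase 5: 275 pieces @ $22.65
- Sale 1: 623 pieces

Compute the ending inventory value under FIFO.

Ending inventory = $15,822.75

Sale 1 (623) [FIFO — oldest first]: 328 @ $20.90 + 243 @ $21.05 + 52 @ $23.20 = $13,176.75
Ending inventory: 180 @ $23.20 + 215 @ $25.20 + 275 @ $22.65 = $15,822.75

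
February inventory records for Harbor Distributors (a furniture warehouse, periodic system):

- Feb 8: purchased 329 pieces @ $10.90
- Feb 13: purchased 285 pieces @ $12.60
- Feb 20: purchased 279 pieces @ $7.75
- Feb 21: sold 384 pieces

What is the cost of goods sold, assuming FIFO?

Feb 21, 384 sold [FIFO — oldest first]: 329 @ $10.90 + 55 @ $12.60 = $4,279.10
Ending inventory: 230 @ $12.60 + 279 @ $7.75 = $5,060.25

COGS = $4,279.10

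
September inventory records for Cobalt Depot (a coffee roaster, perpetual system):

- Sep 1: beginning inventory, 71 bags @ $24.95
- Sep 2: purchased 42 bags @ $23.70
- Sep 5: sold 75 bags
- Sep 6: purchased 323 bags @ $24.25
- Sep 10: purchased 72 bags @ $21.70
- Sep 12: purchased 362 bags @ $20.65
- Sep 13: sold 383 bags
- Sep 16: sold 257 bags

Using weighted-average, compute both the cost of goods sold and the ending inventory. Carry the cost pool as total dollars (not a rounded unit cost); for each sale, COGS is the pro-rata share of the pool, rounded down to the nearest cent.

After Sep 1: 71 on hand, pool $1,771.45 (≈ $24.9500 each)
After Sep 2: 113 on hand, pool $2,766.85 (≈ $24.4854 each)
Sep 5, sell 75: 75/113 × $2,766.85 → $1,836.40
After Sep 6: 361 on hand, pool $8,763.20 (≈ $24.2748 each)
After Sep 10: 433 on hand, pool $10,325.60 (≈ $23.8467 each)
After Sep 12: 795 on hand, pool $17,800.90 (≈ $22.3911 each)
Sep 13, sell 383: 383/795 × $17,800.90 → $8,575.77
Sep 16, sell 257: 257/412 × $9,225.13 → $5,754.51
Total COGS = $1,836.40 + $8,575.77 + $5,754.51 = $16,166.68
Ending inventory (cost pool remaining) = $3,470.62

COGS = $16,166.68; ending inventory = $3,470.62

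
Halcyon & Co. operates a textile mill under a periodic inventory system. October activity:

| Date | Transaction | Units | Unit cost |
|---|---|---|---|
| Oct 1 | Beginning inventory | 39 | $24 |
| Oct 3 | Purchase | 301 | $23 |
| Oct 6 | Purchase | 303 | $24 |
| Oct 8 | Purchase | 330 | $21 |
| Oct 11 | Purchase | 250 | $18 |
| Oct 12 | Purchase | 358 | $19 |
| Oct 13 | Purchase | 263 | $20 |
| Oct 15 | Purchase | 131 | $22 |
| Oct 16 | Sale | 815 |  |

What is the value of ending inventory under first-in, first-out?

Oct 16, 815 sold [FIFO — oldest first]: 39 @ $24 + 301 @ $23 + 303 @ $24 + 172 @ $21 = $18,743
Ending inventory: 158 @ $21 + 250 @ $18 + 358 @ $19 + 263 @ $20 + 131 @ $22 = $22,762

Ending inventory = $22,762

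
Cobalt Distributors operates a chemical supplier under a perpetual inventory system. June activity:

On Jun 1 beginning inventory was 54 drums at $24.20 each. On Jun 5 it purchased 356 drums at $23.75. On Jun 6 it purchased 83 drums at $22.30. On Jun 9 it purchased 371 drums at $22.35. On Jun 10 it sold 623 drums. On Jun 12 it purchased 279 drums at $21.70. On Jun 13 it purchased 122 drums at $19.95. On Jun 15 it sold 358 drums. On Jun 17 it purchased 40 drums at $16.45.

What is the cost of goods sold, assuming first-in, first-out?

COGS = $22,443.45

Jun 10, 623 sold [FIFO — oldest first]: 54 @ $24.20 + 356 @ $23.75 + 83 @ $22.30 + 130 @ $22.35 = $14,518.20
Jun 15, 358 sold [FIFO — oldest first]: 241 @ $22.35 + 117 @ $21.70 = $7,925.25
Total COGS = $14,518.20 + $7,925.25 = $22,443.45
Ending inventory: 162 @ $21.70 + 122 @ $19.95 + 40 @ $16.45 = $6,607.30
Check: goods available $29,050.75 = COGS $22,443.45 + ending $6,607.30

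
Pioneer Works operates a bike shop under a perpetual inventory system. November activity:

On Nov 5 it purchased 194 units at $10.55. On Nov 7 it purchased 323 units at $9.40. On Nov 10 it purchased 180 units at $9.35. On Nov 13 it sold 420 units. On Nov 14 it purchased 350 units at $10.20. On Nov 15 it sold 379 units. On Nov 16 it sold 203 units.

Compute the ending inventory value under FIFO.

Ending inventory = $459.00

Nov 13, 420 sold [FIFO — oldest first]: 194 @ $10.55 + 226 @ $9.40 = $4,171.10
Nov 15, 379 sold [FIFO — oldest first]: 97 @ $9.40 + 180 @ $9.35 + 102 @ $10.20 = $3,635.20
Nov 16, 203 sold [FIFO — oldest first]: 203 @ $10.20 = $2,070.60
Total COGS = $4,171.10 + $3,635.20 + $2,070.60 = $9,876.90
Ending inventory: 45 @ $10.20 = $459.00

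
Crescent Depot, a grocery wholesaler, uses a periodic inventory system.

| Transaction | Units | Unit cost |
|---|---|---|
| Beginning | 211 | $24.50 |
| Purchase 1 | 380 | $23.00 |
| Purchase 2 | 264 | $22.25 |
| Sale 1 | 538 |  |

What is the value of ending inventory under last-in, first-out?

Sale 1 (538) [LIFO — newest first]: 264 @ $22.25 + 274 @ $23.00 = $12,176.00
Ending inventory: 211 @ $24.50 + 106 @ $23.00 = $7,607.50

Ending inventory = $7,607.50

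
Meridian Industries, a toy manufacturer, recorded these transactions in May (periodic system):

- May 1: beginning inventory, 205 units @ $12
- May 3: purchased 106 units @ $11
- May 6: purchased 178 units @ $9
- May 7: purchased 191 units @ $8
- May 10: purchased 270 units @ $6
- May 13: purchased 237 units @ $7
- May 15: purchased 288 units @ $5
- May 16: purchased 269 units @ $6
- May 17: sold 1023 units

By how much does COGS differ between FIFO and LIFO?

$2,800

FIFO COGS: 205 @ $12 + 106 @ $11 + 178 @ $9 + 191 @ $8 + 270 @ $6 + 73 @ $7 = $8,887
LIFO COGS: 269 @ $6 + 288 @ $5 + 237 @ $7 + 229 @ $6 = $6,087
Difference = |$8,887 − $6,087| = $2,800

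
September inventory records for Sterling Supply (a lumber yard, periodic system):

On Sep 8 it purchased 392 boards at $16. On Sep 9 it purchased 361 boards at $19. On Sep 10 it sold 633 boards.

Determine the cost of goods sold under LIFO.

COGS = $11,211

Sep 10, 633 sold [LIFO — newest first]: 361 @ $19 + 272 @ $16 = $11,211
Ending inventory: 120 @ $16 = $1,920
Check: goods available $13,131 = COGS $11,211 + ending $1,920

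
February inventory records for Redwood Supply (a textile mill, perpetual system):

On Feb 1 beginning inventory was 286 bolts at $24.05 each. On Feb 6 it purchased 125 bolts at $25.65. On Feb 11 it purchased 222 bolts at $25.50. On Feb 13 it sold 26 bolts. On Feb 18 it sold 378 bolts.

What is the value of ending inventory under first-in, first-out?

Ending inventory = $5,840.55

Feb 13, 26 sold [FIFO — oldest first]: 26 @ $24.05 = $625.30
Feb 18, 378 sold [FIFO — oldest first]: 260 @ $24.05 + 118 @ $25.65 = $9,279.70
Total COGS = $625.30 + $9,279.70 = $9,905.00
Ending inventory: 7 @ $25.65 + 222 @ $25.50 = $5,840.55
Check: goods available $15,745.55 = COGS $9,905.00 + ending $5,840.55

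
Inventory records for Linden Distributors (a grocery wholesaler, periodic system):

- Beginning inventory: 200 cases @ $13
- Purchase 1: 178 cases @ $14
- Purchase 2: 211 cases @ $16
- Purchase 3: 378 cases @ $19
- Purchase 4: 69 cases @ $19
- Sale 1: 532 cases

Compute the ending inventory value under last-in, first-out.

Ending inventory = $7,108

Sale 1 (532) [LIFO — newest first]: 69 @ $19 + 378 @ $19 + 85 @ $16 = $9,853
Ending inventory: 200 @ $13 + 178 @ $14 + 126 @ $16 = $7,108
Check: goods available $16,961 = COGS $9,853 + ending $7,108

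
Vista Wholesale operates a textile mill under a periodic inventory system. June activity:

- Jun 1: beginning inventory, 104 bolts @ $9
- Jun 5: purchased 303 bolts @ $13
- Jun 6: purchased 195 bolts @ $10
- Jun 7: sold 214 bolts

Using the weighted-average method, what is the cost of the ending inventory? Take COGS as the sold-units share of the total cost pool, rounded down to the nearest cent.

Ending inventory = $4,398.84

Jun 7, sell 214: 214/602 × $6,825.00 → $2,426.16
Ending inventory (cost pool remaining) = $4,398.84
Check: goods available $6,825.00 = COGS $2,426.16 + ending $4,398.84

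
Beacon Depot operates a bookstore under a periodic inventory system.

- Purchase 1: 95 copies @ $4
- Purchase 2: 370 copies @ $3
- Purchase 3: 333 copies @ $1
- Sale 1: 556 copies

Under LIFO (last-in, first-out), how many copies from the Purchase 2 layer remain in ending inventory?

147

Sale 1 (556) [LIFO — newest first]: 333 @ $1 + 223 @ $3 = $1,002
Ending inventory: 95 @ $4 + 147 @ $3 = $821
Check: goods available $1,823 = COGS $1,002 + ending $821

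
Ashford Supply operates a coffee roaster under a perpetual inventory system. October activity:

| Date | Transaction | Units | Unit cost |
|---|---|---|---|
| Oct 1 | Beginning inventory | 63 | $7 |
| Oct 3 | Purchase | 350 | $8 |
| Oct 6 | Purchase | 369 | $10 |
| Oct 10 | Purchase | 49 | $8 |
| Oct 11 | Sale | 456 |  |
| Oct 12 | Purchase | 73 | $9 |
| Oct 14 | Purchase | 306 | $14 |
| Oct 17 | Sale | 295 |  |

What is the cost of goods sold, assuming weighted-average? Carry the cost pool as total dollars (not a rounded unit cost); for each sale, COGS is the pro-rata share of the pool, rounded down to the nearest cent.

COGS = $7,244.45

After Oct 1: 63 on hand, pool $441.00 (≈ $7.0000 each)
After Oct 3: 413 on hand, pool $3,241.00 (≈ $7.8475 each)
After Oct 6: 782 on hand, pool $6,931.00 (≈ $8.8632 each)
After Oct 10: 831 on hand, pool $7,323.00 (≈ $8.8123 each)
Oct 11, sell 456: 456/831 × $7,323.00 → $4,018.39
After Oct 12: 448 on hand, pool $3,961.61 (≈ $8.8429 each)
After Oct 14: 754 on hand, pool $8,245.61 (≈ $10.9358 each)
Oct 17, sell 295: 295/754 × $8,245.61 → $3,226.06
Total COGS = $4,018.39 + $3,226.06 = $7,244.45
Ending inventory (cost pool remaining) = $5,019.55
Check: goods available $12,264.00 = COGS $7,244.45 + ending $5,019.55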